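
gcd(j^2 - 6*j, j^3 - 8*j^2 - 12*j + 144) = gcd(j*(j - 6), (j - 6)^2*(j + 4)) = j - 6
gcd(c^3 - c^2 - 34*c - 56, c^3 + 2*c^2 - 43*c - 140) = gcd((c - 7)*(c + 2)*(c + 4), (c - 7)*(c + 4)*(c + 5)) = c^2 - 3*c - 28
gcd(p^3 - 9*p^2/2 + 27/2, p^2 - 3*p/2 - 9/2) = p^2 - 3*p/2 - 9/2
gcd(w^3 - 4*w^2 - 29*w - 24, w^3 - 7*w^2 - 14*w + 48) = w^2 - 5*w - 24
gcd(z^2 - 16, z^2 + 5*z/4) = 1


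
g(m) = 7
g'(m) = 0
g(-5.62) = 7.00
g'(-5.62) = 0.00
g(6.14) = 7.00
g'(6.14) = 0.00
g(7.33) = 7.00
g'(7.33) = 0.00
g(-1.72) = 7.00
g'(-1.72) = 0.00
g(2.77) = 7.00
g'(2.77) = 0.00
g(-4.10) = 7.00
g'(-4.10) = 0.00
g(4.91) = 7.00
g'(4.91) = 0.00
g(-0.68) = 7.00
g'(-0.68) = 0.00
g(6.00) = 7.00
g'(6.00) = 0.00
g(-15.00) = 7.00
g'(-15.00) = 0.00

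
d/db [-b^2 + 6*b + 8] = 6 - 2*b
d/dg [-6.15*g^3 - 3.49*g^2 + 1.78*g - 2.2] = -18.45*g^2 - 6.98*g + 1.78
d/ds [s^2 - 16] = 2*s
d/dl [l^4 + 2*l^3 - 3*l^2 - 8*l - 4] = 4*l^3 + 6*l^2 - 6*l - 8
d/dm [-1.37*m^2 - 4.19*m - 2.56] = -2.74*m - 4.19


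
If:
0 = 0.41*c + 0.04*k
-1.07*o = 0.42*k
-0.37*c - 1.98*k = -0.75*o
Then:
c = 0.00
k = 0.00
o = 0.00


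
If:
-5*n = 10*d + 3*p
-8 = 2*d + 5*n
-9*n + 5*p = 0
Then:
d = 208/73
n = -200/73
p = -360/73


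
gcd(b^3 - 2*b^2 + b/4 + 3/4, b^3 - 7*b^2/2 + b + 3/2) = b^2 - b/2 - 1/2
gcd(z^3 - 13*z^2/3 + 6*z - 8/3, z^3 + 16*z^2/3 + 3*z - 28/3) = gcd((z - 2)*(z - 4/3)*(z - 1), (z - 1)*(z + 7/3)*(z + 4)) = z - 1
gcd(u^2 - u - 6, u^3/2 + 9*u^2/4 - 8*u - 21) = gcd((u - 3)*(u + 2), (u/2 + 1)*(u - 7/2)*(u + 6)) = u + 2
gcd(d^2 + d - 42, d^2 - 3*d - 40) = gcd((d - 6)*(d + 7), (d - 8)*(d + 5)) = 1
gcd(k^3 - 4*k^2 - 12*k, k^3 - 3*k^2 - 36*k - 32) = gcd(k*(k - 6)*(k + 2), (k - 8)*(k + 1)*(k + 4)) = 1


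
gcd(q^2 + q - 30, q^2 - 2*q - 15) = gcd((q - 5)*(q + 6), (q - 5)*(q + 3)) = q - 5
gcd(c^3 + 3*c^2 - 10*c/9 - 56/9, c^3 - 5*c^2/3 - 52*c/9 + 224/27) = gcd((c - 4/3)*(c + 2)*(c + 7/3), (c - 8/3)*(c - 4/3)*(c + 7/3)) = c^2 + c - 28/9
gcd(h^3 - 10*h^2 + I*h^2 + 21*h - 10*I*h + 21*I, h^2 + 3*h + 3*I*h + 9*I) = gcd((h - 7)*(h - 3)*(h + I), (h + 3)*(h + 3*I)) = 1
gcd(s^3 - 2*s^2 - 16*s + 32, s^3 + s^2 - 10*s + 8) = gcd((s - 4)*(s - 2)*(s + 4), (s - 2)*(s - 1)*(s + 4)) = s^2 + 2*s - 8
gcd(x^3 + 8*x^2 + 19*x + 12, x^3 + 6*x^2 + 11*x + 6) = x^2 + 4*x + 3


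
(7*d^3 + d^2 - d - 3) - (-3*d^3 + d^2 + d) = 10*d^3 - 2*d - 3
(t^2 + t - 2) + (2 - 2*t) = t^2 - t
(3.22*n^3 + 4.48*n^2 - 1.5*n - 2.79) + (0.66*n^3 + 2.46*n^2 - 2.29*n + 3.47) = 3.88*n^3 + 6.94*n^2 - 3.79*n + 0.68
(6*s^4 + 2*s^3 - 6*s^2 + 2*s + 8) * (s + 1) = 6*s^5 + 8*s^4 - 4*s^3 - 4*s^2 + 10*s + 8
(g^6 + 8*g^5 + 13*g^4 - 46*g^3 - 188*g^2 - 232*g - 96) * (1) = g^6 + 8*g^5 + 13*g^4 - 46*g^3 - 188*g^2 - 232*g - 96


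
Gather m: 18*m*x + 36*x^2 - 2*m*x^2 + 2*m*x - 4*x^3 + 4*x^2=m*(-2*x^2 + 20*x) - 4*x^3 + 40*x^2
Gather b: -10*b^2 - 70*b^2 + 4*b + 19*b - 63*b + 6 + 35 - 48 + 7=-80*b^2 - 40*b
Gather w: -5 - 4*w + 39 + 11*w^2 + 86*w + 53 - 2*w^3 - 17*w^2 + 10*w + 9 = -2*w^3 - 6*w^2 + 92*w + 96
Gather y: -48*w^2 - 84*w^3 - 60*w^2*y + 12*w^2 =-84*w^3 - 60*w^2*y - 36*w^2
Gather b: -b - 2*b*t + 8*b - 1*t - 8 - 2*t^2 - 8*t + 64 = b*(7 - 2*t) - 2*t^2 - 9*t + 56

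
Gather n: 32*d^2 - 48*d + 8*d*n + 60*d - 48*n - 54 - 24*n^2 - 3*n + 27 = 32*d^2 + 12*d - 24*n^2 + n*(8*d - 51) - 27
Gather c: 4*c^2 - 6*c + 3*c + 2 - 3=4*c^2 - 3*c - 1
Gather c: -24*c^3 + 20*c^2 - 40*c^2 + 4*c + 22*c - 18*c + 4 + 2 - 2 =-24*c^3 - 20*c^2 + 8*c + 4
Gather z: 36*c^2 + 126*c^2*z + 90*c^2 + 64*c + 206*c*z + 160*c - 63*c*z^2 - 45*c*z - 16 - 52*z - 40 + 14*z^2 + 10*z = 126*c^2 + 224*c + z^2*(14 - 63*c) + z*(126*c^2 + 161*c - 42) - 56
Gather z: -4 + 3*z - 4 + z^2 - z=z^2 + 2*z - 8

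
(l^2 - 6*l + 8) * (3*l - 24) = 3*l^3 - 42*l^2 + 168*l - 192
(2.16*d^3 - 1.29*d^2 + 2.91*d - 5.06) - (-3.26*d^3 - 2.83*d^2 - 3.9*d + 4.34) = 5.42*d^3 + 1.54*d^2 + 6.81*d - 9.4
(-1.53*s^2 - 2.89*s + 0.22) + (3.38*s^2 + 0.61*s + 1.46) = 1.85*s^2 - 2.28*s + 1.68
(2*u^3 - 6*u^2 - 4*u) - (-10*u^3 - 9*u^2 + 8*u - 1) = 12*u^3 + 3*u^2 - 12*u + 1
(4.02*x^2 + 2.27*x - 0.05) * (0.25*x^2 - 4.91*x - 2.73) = 1.005*x^4 - 19.1707*x^3 - 22.1328*x^2 - 5.9516*x + 0.1365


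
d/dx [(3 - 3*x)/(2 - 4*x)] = 3/(2*(2*x - 1)^2)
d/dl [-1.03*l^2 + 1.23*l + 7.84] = 1.23 - 2.06*l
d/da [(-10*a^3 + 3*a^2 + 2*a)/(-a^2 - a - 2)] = (10*a^4 + 20*a^3 + 59*a^2 - 12*a - 4)/(a^4 + 2*a^3 + 5*a^2 + 4*a + 4)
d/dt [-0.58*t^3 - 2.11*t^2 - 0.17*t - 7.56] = -1.74*t^2 - 4.22*t - 0.17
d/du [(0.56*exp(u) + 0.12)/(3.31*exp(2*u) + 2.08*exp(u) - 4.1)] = (-(0.56*exp(u) + 0.12)*(6.62*exp(u) + 2.08) + 1.8536*exp(2*u) + 1.1648*exp(u) - 2.296)*exp(u)/(3.31*exp(2*u) + 2.08*exp(u) - 4.1)^2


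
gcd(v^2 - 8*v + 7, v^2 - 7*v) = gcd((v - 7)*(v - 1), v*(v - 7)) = v - 7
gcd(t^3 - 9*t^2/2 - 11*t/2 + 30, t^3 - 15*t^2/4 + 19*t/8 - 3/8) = t - 3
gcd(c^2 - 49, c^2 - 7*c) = c - 7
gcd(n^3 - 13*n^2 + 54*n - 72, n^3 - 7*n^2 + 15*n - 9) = n - 3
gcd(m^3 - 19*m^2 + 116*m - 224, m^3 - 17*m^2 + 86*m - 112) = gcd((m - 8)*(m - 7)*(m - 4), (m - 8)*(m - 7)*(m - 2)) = m^2 - 15*m + 56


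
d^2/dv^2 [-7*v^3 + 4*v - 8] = -42*v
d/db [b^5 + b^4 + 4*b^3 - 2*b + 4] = 5*b^4 + 4*b^3 + 12*b^2 - 2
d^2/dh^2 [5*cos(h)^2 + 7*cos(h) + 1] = -7*cos(h) - 10*cos(2*h)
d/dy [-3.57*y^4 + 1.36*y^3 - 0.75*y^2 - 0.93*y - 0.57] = -14.28*y^3 + 4.08*y^2 - 1.5*y - 0.93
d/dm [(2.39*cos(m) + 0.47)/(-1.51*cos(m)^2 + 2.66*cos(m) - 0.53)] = (-3.6089*cos(m)^2 - 1.4194*cos(m) + 2.5169)*sin(m)/(2.2801*cos(m)^4 - 8.0332*cos(m)^3 + 8.6762*cos(m)^2 - 2.8196*cos(m) + 0.2809)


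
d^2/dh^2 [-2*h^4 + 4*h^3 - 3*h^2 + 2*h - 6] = -24*h^2 + 24*h - 6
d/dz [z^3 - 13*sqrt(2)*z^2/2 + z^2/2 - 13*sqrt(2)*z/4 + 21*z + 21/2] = 3*z^2 - 13*sqrt(2)*z + z - 13*sqrt(2)/4 + 21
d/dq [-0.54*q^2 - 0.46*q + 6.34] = -1.08*q - 0.46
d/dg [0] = 0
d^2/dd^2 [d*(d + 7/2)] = 2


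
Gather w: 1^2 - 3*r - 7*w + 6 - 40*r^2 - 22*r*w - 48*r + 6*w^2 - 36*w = -40*r^2 - 51*r + 6*w^2 + w*(-22*r - 43) + 7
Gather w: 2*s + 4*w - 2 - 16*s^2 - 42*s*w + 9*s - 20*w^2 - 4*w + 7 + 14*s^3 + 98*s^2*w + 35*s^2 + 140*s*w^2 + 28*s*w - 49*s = 14*s^3 + 19*s^2 - 38*s + w^2*(140*s - 20) + w*(98*s^2 - 14*s) + 5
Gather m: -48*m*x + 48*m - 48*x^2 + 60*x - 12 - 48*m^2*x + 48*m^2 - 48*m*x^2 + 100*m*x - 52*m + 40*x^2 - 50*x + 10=m^2*(48 - 48*x) + m*(-48*x^2 + 52*x - 4) - 8*x^2 + 10*x - 2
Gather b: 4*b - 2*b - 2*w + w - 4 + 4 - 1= 2*b - w - 1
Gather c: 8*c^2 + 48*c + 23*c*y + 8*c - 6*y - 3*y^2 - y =8*c^2 + c*(23*y + 56) - 3*y^2 - 7*y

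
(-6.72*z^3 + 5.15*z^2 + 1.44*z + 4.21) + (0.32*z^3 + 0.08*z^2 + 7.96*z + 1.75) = -6.4*z^3 + 5.23*z^2 + 9.4*z + 5.96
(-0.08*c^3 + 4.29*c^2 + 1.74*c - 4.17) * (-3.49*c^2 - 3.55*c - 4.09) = 0.2792*c^5 - 14.6881*c^4 - 20.9749*c^3 - 9.1698*c^2 + 7.6869*c + 17.0553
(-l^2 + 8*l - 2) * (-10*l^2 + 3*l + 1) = 10*l^4 - 83*l^3 + 43*l^2 + 2*l - 2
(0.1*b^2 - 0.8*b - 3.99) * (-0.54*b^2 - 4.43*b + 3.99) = -0.054*b^4 - 0.011*b^3 + 6.0976*b^2 + 14.4837*b - 15.9201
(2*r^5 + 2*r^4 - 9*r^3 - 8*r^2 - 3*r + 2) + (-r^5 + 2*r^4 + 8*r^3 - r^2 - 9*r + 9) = r^5 + 4*r^4 - r^3 - 9*r^2 - 12*r + 11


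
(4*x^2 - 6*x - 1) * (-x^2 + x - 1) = -4*x^4 + 10*x^3 - 9*x^2 + 5*x + 1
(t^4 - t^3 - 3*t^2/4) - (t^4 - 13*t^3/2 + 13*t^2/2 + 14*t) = 11*t^3/2 - 29*t^2/4 - 14*t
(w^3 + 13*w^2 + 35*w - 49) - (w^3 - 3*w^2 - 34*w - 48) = 16*w^2 + 69*w - 1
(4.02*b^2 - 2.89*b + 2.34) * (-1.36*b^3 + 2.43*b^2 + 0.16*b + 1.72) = -5.4672*b^5 + 13.699*b^4 - 9.5619*b^3 + 12.1382*b^2 - 4.5964*b + 4.0248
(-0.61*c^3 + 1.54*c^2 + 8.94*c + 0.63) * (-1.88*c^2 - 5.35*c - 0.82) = 1.1468*c^5 + 0.3683*c^4 - 24.546*c^3 - 50.2762*c^2 - 10.7013*c - 0.5166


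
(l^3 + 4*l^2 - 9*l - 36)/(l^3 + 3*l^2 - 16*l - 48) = (l - 3)/(l - 4)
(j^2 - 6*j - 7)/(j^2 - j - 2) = (j - 7)/(j - 2)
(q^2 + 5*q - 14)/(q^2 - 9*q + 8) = (q^2 + 5*q - 14)/(q^2 - 9*q + 8)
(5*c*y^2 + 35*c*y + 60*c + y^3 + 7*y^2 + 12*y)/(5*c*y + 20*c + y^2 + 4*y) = y + 3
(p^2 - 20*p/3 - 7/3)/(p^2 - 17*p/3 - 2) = (p - 7)/(p - 6)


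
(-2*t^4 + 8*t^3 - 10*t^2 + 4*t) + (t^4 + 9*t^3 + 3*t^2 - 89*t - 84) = -t^4 + 17*t^3 - 7*t^2 - 85*t - 84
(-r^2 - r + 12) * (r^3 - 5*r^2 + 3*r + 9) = -r^5 + 4*r^4 + 14*r^3 - 72*r^2 + 27*r + 108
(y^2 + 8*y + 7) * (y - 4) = y^3 + 4*y^2 - 25*y - 28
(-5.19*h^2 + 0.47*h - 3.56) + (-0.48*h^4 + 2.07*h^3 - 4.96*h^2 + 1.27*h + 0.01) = -0.48*h^4 + 2.07*h^3 - 10.15*h^2 + 1.74*h - 3.55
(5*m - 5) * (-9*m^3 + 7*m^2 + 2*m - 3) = -45*m^4 + 80*m^3 - 25*m^2 - 25*m + 15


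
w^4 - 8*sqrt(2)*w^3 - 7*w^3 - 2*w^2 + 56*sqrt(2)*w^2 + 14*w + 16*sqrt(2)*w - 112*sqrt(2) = (w - 7)*(w - 8*sqrt(2))*(w - sqrt(2))*(w + sqrt(2))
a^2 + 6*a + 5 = (a + 1)*(a + 5)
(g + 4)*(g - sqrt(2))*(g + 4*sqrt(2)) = g^3 + 4*g^2 + 3*sqrt(2)*g^2 - 8*g + 12*sqrt(2)*g - 32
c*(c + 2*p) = c^2 + 2*c*p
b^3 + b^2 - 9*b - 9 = (b - 3)*(b + 1)*(b + 3)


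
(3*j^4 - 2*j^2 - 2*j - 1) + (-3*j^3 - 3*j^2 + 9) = 3*j^4 - 3*j^3 - 5*j^2 - 2*j + 8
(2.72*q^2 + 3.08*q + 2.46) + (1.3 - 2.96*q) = 2.72*q^2 + 0.12*q + 3.76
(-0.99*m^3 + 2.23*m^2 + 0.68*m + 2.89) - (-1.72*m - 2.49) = -0.99*m^3 + 2.23*m^2 + 2.4*m + 5.38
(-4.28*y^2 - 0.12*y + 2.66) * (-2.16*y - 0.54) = 9.2448*y^3 + 2.5704*y^2 - 5.6808*y - 1.4364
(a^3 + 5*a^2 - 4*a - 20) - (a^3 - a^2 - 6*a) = 6*a^2 + 2*a - 20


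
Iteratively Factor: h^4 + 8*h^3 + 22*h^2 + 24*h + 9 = (h + 3)*(h^3 + 5*h^2 + 7*h + 3) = (h + 3)^2*(h^2 + 2*h + 1) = (h + 1)*(h + 3)^2*(h + 1)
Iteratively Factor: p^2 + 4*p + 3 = (p + 3)*(p + 1)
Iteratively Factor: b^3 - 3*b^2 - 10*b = (b - 5)*(b^2 + 2*b) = (b - 5)*(b + 2)*(b)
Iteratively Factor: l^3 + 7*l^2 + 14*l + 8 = (l + 1)*(l^2 + 6*l + 8) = (l + 1)*(l + 4)*(l + 2)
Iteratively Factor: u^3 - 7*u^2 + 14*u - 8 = (u - 1)*(u^2 - 6*u + 8) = (u - 2)*(u - 1)*(u - 4)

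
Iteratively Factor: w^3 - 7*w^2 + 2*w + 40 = (w + 2)*(w^2 - 9*w + 20) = (w - 5)*(w + 2)*(w - 4)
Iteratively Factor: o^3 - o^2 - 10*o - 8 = (o + 1)*(o^2 - 2*o - 8) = (o + 1)*(o + 2)*(o - 4)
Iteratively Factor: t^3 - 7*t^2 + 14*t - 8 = (t - 4)*(t^2 - 3*t + 2) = (t - 4)*(t - 2)*(t - 1)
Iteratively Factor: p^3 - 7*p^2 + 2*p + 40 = (p - 4)*(p^2 - 3*p - 10) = (p - 4)*(p + 2)*(p - 5)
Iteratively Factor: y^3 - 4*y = (y)*(y^2 - 4) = y*(y - 2)*(y + 2)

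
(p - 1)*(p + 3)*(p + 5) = p^3 + 7*p^2 + 7*p - 15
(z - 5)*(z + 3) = z^2 - 2*z - 15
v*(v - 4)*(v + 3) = v^3 - v^2 - 12*v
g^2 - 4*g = g*(g - 4)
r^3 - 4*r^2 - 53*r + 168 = (r - 8)*(r - 3)*(r + 7)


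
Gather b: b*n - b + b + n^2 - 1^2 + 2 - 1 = b*n + n^2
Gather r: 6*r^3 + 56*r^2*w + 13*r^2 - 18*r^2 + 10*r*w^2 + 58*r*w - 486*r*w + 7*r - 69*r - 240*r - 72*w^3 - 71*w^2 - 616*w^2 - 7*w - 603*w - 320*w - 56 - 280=6*r^3 + r^2*(56*w - 5) + r*(10*w^2 - 428*w - 302) - 72*w^3 - 687*w^2 - 930*w - 336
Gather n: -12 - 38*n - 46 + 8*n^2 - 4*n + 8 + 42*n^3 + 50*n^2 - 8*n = 42*n^3 + 58*n^2 - 50*n - 50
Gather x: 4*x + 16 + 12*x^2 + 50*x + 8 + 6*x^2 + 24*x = 18*x^2 + 78*x + 24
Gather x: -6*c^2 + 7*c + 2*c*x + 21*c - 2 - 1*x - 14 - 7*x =-6*c^2 + 28*c + x*(2*c - 8) - 16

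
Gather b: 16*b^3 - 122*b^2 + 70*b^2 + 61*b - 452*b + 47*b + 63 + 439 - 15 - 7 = 16*b^3 - 52*b^2 - 344*b + 480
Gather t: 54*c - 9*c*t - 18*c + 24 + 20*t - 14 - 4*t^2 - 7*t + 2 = 36*c - 4*t^2 + t*(13 - 9*c) + 12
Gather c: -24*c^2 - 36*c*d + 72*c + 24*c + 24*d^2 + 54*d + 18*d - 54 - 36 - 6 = -24*c^2 + c*(96 - 36*d) + 24*d^2 + 72*d - 96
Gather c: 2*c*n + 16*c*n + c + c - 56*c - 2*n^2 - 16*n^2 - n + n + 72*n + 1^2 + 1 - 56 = c*(18*n - 54) - 18*n^2 + 72*n - 54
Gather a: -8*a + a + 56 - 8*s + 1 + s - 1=-7*a - 7*s + 56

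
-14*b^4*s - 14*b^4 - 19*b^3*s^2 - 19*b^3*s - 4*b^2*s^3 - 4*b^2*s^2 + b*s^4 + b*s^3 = (-7*b + s)*(b + s)*(2*b + s)*(b*s + b)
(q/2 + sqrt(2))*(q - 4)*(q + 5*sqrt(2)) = q^3/2 - 2*q^2 + 7*sqrt(2)*q^2/2 - 14*sqrt(2)*q + 10*q - 40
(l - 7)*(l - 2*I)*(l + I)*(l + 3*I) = l^4 - 7*l^3 + 2*I*l^3 + 5*l^2 - 14*I*l^2 - 35*l + 6*I*l - 42*I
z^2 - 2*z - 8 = (z - 4)*(z + 2)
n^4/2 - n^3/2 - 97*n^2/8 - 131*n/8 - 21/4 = (n/2 + 1/2)*(n - 6)*(n + 1/2)*(n + 7/2)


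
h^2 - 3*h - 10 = (h - 5)*(h + 2)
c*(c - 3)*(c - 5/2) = c^3 - 11*c^2/2 + 15*c/2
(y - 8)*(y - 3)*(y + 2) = y^3 - 9*y^2 + 2*y + 48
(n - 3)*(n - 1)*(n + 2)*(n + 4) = n^4 + 2*n^3 - 13*n^2 - 14*n + 24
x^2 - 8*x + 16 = (x - 4)^2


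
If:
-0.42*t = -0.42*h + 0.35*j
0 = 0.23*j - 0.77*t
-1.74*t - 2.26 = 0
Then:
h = -4.92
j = -4.35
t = -1.30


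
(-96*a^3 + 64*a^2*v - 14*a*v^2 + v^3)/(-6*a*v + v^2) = 16*a^2/v - 8*a + v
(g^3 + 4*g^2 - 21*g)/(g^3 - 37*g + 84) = g/(g - 4)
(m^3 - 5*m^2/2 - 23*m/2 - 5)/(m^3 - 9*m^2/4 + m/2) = 2*(2*m^3 - 5*m^2 - 23*m - 10)/(m*(4*m^2 - 9*m + 2))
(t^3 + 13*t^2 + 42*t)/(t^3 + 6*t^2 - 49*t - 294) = t/(t - 7)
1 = 1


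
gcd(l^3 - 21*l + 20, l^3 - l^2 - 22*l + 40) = l^2 + l - 20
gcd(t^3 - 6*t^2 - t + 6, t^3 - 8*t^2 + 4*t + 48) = t - 6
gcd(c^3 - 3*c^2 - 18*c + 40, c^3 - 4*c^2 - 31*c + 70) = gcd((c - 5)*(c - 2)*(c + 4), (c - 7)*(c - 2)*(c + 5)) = c - 2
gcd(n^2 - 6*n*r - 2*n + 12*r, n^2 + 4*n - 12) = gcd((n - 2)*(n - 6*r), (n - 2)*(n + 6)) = n - 2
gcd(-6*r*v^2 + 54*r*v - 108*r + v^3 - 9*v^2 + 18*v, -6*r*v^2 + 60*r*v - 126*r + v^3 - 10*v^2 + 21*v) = 6*r*v - 18*r - v^2 + 3*v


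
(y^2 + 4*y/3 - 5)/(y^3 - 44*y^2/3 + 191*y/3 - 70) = (y + 3)/(y^2 - 13*y + 42)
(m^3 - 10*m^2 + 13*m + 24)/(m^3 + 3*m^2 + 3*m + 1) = (m^2 - 11*m + 24)/(m^2 + 2*m + 1)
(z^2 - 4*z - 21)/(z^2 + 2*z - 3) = (z - 7)/(z - 1)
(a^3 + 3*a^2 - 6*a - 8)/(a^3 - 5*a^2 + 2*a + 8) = (a + 4)/(a - 4)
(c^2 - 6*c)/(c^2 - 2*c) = (c - 6)/(c - 2)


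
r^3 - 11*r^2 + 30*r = r*(r - 6)*(r - 5)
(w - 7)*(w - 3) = w^2 - 10*w + 21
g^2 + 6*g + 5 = (g + 1)*(g + 5)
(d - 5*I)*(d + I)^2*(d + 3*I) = d^4 + 18*d^2 + 32*I*d - 15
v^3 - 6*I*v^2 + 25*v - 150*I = (v - 6*I)*(v - 5*I)*(v + 5*I)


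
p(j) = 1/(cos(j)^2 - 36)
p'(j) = 2*sin(j)*cos(j)/(cos(j)^2 - 36)^2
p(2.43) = -0.03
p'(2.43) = -0.00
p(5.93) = -0.03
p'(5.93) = -0.00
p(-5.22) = -0.03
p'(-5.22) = 0.00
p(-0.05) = -0.03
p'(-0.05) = -0.00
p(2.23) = -0.03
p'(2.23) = -0.00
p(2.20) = -0.03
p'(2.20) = -0.00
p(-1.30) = -0.03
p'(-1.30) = -0.00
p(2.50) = -0.03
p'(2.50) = -0.00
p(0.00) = -0.03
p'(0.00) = 0.00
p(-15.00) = -0.03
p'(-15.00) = 0.00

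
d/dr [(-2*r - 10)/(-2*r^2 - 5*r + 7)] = 2*(2*r^2 + 5*r - (r + 5)*(4*r + 5) - 7)/(2*r^2 + 5*r - 7)^2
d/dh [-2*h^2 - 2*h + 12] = -4*h - 2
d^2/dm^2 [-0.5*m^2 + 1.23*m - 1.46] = -1.00000000000000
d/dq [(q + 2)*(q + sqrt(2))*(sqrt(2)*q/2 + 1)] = 3*sqrt(2)*q^2/2 + 2*sqrt(2)*q + 4*q + sqrt(2) + 4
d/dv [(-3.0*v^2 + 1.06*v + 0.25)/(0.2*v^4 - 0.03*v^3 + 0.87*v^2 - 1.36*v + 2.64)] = (1.2*v^5 - 0.726*v^4 - 0.136399999999999*v^3 + 3.1803*v^2 - 16.275*v + 3.1384)/(0.04*v^8 - 0.012*v^7 + 0.3489*v^6 - 0.5962*v^5 + 1.8945*v^4 - 2.5248*v^3 + 6.4432*v^2 - 7.1808*v + 6.9696)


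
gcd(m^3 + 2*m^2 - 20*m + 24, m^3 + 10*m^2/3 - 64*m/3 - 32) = m + 6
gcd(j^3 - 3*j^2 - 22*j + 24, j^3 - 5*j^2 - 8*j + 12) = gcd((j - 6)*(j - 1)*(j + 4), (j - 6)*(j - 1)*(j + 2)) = j^2 - 7*j + 6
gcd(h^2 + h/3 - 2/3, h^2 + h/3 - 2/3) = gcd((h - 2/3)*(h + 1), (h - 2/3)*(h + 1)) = h^2 + h/3 - 2/3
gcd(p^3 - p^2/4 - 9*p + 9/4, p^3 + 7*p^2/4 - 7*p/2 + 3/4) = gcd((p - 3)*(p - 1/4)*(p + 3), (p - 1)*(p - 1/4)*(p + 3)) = p^2 + 11*p/4 - 3/4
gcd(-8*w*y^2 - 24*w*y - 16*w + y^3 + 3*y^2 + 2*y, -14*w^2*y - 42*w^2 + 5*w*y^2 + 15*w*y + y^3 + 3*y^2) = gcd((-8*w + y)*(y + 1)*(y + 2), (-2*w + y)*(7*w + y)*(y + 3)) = 1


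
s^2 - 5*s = s*(s - 5)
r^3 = r^3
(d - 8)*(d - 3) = d^2 - 11*d + 24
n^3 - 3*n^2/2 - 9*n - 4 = (n - 4)*(n + 1/2)*(n + 2)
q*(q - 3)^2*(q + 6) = q^4 - 27*q^2 + 54*q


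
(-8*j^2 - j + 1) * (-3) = 24*j^2 + 3*j - 3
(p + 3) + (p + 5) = 2*p + 8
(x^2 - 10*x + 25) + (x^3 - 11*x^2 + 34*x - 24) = x^3 - 10*x^2 + 24*x + 1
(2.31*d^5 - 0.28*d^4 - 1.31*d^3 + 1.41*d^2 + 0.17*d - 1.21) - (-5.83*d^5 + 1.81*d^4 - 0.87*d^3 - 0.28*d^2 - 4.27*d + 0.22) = 8.14*d^5 - 2.09*d^4 - 0.44*d^3 + 1.69*d^2 + 4.44*d - 1.43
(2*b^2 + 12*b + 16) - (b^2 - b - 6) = b^2 + 13*b + 22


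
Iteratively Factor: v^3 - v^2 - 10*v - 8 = (v + 2)*(v^2 - 3*v - 4) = (v + 1)*(v + 2)*(v - 4)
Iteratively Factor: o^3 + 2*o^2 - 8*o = (o + 4)*(o^2 - 2*o) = (o - 2)*(o + 4)*(o)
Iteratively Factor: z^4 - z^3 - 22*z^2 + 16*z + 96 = (z - 3)*(z^3 + 2*z^2 - 16*z - 32) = (z - 4)*(z - 3)*(z^2 + 6*z + 8) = (z - 4)*(z - 3)*(z + 4)*(z + 2)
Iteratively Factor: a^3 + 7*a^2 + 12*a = (a)*(a^2 + 7*a + 12) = a*(a + 3)*(a + 4)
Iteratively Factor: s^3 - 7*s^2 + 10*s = (s)*(s^2 - 7*s + 10) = s*(s - 2)*(s - 5)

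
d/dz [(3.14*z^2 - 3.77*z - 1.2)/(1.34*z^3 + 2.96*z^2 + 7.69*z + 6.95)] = (-4.2076*z^4 + 10.1036*z^3 + 40.1298*z^2 + 50.75*z - 16.9735)/(1.7956*z^6 + 7.9328*z^5 + 29.3708*z^4 + 64.1508*z^3 + 100.2801*z^2 + 106.891*z + 48.3025)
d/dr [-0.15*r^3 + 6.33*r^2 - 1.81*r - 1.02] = -0.45*r^2 + 12.66*r - 1.81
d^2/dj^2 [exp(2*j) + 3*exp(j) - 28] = (4*exp(j) + 3)*exp(j)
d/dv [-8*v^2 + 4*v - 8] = 4 - 16*v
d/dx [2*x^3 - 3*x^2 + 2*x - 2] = 6*x^2 - 6*x + 2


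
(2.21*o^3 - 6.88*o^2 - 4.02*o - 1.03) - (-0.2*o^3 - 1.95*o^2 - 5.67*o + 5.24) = 2.41*o^3 - 4.93*o^2 + 1.65*o - 6.27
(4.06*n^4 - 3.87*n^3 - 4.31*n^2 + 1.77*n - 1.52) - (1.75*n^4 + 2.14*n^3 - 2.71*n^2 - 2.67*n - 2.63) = 2.31*n^4 - 6.01*n^3 - 1.6*n^2 + 4.44*n + 1.11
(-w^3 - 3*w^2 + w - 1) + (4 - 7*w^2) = -w^3 - 10*w^2 + w + 3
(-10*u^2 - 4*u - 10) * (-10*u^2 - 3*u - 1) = 100*u^4 + 70*u^3 + 122*u^2 + 34*u + 10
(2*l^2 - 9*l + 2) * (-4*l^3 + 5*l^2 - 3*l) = -8*l^5 + 46*l^4 - 59*l^3 + 37*l^2 - 6*l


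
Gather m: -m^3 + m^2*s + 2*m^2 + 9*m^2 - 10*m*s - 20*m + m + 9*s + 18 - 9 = -m^3 + m^2*(s + 11) + m*(-10*s - 19) + 9*s + 9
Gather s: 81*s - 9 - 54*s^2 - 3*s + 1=-54*s^2 + 78*s - 8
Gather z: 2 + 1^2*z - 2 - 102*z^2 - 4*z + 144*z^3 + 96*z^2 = 144*z^3 - 6*z^2 - 3*z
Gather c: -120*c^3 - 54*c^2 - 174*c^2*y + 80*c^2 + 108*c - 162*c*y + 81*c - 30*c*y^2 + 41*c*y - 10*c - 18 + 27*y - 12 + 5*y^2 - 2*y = -120*c^3 + c^2*(26 - 174*y) + c*(-30*y^2 - 121*y + 179) + 5*y^2 + 25*y - 30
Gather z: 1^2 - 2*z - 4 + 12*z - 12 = 10*z - 15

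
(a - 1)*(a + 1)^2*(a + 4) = a^4 + 5*a^3 + 3*a^2 - 5*a - 4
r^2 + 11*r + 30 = (r + 5)*(r + 6)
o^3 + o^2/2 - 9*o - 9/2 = (o - 3)*(o + 1/2)*(o + 3)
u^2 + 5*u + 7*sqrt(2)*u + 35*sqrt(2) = (u + 5)*(u + 7*sqrt(2))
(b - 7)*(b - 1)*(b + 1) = b^3 - 7*b^2 - b + 7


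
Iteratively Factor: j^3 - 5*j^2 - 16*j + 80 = (j - 5)*(j^2 - 16) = (j - 5)*(j + 4)*(j - 4)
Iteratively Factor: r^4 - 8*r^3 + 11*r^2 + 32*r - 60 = (r - 2)*(r^3 - 6*r^2 - r + 30) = (r - 5)*(r - 2)*(r^2 - r - 6) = (r - 5)*(r - 2)*(r + 2)*(r - 3)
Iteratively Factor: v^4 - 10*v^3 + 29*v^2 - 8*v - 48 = (v - 3)*(v^3 - 7*v^2 + 8*v + 16) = (v - 4)*(v - 3)*(v^2 - 3*v - 4) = (v - 4)*(v - 3)*(v + 1)*(v - 4)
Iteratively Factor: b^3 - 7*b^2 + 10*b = (b - 5)*(b^2 - 2*b) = (b - 5)*(b - 2)*(b)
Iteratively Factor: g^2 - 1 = (g + 1)*(g - 1)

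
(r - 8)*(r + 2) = r^2 - 6*r - 16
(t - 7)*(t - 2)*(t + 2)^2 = t^4 - 5*t^3 - 18*t^2 + 20*t + 56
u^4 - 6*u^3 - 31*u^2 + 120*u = u*(u - 8)*(u - 3)*(u + 5)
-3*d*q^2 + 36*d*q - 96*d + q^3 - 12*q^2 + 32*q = (-3*d + q)*(q - 8)*(q - 4)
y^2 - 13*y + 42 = (y - 7)*(y - 6)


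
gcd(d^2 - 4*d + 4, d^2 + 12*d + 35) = 1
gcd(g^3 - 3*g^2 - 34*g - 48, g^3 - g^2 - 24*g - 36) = g^2 + 5*g + 6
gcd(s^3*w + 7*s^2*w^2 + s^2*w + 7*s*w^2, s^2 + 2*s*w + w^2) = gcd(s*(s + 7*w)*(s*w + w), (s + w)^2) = 1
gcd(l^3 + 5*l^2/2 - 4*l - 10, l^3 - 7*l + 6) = l - 2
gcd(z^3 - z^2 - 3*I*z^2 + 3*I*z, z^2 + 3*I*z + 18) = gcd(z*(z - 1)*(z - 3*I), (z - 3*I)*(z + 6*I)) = z - 3*I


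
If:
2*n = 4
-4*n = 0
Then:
No Solution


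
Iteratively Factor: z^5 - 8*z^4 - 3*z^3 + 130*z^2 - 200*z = (z + 4)*(z^4 - 12*z^3 + 45*z^2 - 50*z) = (z - 5)*(z + 4)*(z^3 - 7*z^2 + 10*z) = (z - 5)*(z - 2)*(z + 4)*(z^2 - 5*z) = z*(z - 5)*(z - 2)*(z + 4)*(z - 5)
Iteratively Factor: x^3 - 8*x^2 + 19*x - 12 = (x - 4)*(x^2 - 4*x + 3) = (x - 4)*(x - 1)*(x - 3)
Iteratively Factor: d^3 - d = (d)*(d^2 - 1) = d*(d - 1)*(d + 1)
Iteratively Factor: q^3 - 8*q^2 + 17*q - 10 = (q - 1)*(q^2 - 7*q + 10) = (q - 5)*(q - 1)*(q - 2)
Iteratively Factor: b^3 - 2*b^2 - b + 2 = (b + 1)*(b^2 - 3*b + 2) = (b - 2)*(b + 1)*(b - 1)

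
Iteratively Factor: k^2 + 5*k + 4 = (k + 1)*(k + 4)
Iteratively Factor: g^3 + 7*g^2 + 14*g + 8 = (g + 2)*(g^2 + 5*g + 4) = (g + 2)*(g + 4)*(g + 1)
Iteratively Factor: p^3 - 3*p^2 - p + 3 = (p + 1)*(p^2 - 4*p + 3) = (p - 1)*(p + 1)*(p - 3)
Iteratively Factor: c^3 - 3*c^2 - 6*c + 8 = (c + 2)*(c^2 - 5*c + 4) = (c - 1)*(c + 2)*(c - 4)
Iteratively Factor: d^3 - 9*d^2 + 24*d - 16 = (d - 1)*(d^2 - 8*d + 16) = (d - 4)*(d - 1)*(d - 4)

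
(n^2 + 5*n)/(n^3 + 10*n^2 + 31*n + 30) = n/(n^2 + 5*n + 6)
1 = 1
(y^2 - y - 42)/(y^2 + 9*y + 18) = (y - 7)/(y + 3)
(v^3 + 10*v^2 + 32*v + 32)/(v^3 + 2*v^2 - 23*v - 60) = (v^2 + 6*v + 8)/(v^2 - 2*v - 15)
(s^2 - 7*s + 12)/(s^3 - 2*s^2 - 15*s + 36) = (s - 4)/(s^2 + s - 12)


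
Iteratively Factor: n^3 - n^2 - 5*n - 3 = (n + 1)*(n^2 - 2*n - 3) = (n - 3)*(n + 1)*(n + 1)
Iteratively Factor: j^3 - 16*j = (j + 4)*(j^2 - 4*j) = j*(j + 4)*(j - 4)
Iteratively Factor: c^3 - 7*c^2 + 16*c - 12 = (c - 2)*(c^2 - 5*c + 6) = (c - 3)*(c - 2)*(c - 2)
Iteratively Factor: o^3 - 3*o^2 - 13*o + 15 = (o - 5)*(o^2 + 2*o - 3) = (o - 5)*(o - 1)*(o + 3)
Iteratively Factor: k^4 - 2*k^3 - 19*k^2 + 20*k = (k)*(k^3 - 2*k^2 - 19*k + 20) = k*(k - 1)*(k^2 - k - 20) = k*(k - 5)*(k - 1)*(k + 4)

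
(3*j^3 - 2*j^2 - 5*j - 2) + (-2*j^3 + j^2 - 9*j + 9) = j^3 - j^2 - 14*j + 7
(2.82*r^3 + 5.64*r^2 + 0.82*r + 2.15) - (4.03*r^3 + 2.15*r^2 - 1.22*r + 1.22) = -1.21*r^3 + 3.49*r^2 + 2.04*r + 0.93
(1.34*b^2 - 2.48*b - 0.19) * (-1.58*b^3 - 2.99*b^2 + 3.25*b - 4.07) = -2.1172*b^5 - 0.0882000000000005*b^4 + 12.0704*b^3 - 12.9457*b^2 + 9.4761*b + 0.7733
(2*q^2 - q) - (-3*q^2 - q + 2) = 5*q^2 - 2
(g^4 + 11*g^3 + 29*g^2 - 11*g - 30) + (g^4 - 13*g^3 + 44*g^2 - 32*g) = 2*g^4 - 2*g^3 + 73*g^2 - 43*g - 30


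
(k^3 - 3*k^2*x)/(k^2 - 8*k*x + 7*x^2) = k^2*(k - 3*x)/(k^2 - 8*k*x + 7*x^2)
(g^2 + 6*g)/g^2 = (g + 6)/g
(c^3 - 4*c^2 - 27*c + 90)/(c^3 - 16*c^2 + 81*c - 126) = (c + 5)/(c - 7)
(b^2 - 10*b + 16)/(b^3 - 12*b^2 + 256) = (b - 2)/(b^2 - 4*b - 32)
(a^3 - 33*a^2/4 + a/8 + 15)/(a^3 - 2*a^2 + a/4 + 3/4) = (4*a^2 - 27*a - 40)/(2*(2*a^2 - a - 1))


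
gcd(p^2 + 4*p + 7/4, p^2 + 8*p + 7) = 1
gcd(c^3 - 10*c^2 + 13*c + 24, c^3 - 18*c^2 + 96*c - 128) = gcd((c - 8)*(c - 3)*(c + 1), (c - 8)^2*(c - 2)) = c - 8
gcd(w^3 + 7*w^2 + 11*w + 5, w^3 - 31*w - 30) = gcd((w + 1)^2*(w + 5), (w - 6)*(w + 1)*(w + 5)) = w^2 + 6*w + 5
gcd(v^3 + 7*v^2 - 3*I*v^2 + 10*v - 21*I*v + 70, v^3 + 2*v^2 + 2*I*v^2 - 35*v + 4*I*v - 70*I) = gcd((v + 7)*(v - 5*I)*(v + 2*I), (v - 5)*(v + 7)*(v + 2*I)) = v^2 + v*(7 + 2*I) + 14*I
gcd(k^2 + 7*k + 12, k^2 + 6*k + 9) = k + 3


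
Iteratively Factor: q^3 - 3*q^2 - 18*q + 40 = (q - 5)*(q^2 + 2*q - 8) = (q - 5)*(q + 4)*(q - 2)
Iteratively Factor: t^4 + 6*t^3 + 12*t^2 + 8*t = (t + 2)*(t^3 + 4*t^2 + 4*t) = (t + 2)^2*(t^2 + 2*t) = t*(t + 2)^2*(t + 2)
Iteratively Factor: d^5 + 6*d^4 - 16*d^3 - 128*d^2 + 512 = (d - 2)*(d^4 + 8*d^3 - 128*d - 256) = (d - 4)*(d - 2)*(d^3 + 12*d^2 + 48*d + 64) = (d - 4)*(d - 2)*(d + 4)*(d^2 + 8*d + 16) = (d - 4)*(d - 2)*(d + 4)^2*(d + 4)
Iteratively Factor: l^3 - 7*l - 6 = (l + 1)*(l^2 - l - 6) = (l + 1)*(l + 2)*(l - 3)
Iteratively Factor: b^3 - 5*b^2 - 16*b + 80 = (b - 5)*(b^2 - 16) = (b - 5)*(b + 4)*(b - 4)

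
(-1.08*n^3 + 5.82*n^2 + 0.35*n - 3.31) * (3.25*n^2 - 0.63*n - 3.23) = -3.51*n^5 + 19.5954*n^4 + 0.9593*n^3 - 29.7766*n^2 + 0.9548*n + 10.6913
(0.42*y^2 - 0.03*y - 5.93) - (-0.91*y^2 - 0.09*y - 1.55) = 1.33*y^2 + 0.06*y - 4.38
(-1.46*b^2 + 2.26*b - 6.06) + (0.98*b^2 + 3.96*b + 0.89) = -0.48*b^2 + 6.22*b - 5.17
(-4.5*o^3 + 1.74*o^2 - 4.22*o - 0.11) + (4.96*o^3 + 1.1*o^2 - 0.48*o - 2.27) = 0.46*o^3 + 2.84*o^2 - 4.7*o - 2.38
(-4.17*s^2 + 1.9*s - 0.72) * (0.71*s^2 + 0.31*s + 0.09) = -2.9607*s^4 + 0.0563*s^3 - 0.2975*s^2 - 0.0522*s - 0.0648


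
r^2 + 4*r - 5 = (r - 1)*(r + 5)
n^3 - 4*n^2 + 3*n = n*(n - 3)*(n - 1)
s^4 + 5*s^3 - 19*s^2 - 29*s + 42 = (s - 3)*(s - 1)*(s + 2)*(s + 7)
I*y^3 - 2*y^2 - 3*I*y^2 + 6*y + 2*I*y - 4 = (y - 2)*(y + 2*I)*(I*y - I)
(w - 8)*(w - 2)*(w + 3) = w^3 - 7*w^2 - 14*w + 48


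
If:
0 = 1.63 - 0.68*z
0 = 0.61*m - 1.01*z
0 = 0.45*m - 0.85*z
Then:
No Solution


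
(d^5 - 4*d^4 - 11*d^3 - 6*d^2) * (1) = d^5 - 4*d^4 - 11*d^3 - 6*d^2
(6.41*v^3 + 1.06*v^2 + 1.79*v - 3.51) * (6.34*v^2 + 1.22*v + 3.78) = 40.6394*v^5 + 14.5406*v^4 + 36.8716*v^3 - 16.0628*v^2 + 2.484*v - 13.2678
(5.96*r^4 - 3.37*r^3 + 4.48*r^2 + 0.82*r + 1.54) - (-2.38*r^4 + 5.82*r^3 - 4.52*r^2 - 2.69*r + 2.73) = 8.34*r^4 - 9.19*r^3 + 9.0*r^2 + 3.51*r - 1.19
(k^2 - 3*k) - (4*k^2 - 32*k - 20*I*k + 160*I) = -3*k^2 + 29*k + 20*I*k - 160*I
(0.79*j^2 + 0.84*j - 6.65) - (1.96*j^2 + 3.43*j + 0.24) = -1.17*j^2 - 2.59*j - 6.89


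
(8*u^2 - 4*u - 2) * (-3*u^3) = -24*u^5 + 12*u^4 + 6*u^3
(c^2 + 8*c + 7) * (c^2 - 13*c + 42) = c^4 - 5*c^3 - 55*c^2 + 245*c + 294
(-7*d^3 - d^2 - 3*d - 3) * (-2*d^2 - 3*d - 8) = 14*d^5 + 23*d^4 + 65*d^3 + 23*d^2 + 33*d + 24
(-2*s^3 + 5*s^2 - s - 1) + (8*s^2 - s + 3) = -2*s^3 + 13*s^2 - 2*s + 2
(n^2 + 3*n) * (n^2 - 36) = n^4 + 3*n^3 - 36*n^2 - 108*n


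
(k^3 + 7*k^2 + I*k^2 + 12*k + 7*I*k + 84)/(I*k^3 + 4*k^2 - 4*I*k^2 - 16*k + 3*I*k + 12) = (-I*k^3 + k^2*(1 - 7*I) + k*(7 - 12*I) - 84*I)/(k^3 - 4*k^2*(1 + I) + k*(3 + 16*I) - 12*I)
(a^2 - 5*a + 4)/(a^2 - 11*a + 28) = (a - 1)/(a - 7)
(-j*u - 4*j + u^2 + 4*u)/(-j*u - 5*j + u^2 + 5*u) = (u + 4)/(u + 5)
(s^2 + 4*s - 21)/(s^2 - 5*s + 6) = (s + 7)/(s - 2)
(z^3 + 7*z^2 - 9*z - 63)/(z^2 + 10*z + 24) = (z^3 + 7*z^2 - 9*z - 63)/(z^2 + 10*z + 24)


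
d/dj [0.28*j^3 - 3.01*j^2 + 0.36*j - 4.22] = 0.84*j^2 - 6.02*j + 0.36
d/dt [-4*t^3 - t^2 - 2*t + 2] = -12*t^2 - 2*t - 2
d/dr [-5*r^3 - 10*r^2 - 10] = 5*r*(-3*r - 4)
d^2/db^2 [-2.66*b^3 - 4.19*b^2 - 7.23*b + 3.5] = -15.96*b - 8.38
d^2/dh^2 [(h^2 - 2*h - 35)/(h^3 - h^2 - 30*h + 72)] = 2*(h^6 - 6*h^5 - 114*h^4 - 316*h^3 + 4125*h^2 + 3978*h - 33156)/(h^9 - 3*h^8 - 87*h^7 + 395*h^6 + 2178*h^5 - 15444*h^4 + 1512*h^3 + 178848*h^2 - 466560*h + 373248)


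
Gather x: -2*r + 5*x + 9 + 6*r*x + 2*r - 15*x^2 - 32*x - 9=-15*x^2 + x*(6*r - 27)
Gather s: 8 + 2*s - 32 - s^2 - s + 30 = -s^2 + s + 6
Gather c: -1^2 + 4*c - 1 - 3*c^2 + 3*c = -3*c^2 + 7*c - 2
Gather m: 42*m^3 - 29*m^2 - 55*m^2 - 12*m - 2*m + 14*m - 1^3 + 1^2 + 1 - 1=42*m^3 - 84*m^2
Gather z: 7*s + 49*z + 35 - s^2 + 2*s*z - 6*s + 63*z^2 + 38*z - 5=-s^2 + s + 63*z^2 + z*(2*s + 87) + 30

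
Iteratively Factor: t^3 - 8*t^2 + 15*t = (t)*(t^2 - 8*t + 15) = t*(t - 5)*(t - 3)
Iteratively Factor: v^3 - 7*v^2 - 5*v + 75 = (v + 3)*(v^2 - 10*v + 25) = (v - 5)*(v + 3)*(v - 5)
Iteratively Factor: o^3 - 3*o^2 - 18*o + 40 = (o - 2)*(o^2 - o - 20) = (o - 5)*(o - 2)*(o + 4)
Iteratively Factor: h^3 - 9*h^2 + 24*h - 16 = (h - 4)*(h^2 - 5*h + 4) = (h - 4)^2*(h - 1)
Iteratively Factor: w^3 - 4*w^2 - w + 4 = (w + 1)*(w^2 - 5*w + 4) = (w - 1)*(w + 1)*(w - 4)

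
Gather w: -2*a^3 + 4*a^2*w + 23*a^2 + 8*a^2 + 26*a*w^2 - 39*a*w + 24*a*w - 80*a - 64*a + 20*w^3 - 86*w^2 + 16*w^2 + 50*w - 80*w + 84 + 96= -2*a^3 + 31*a^2 - 144*a + 20*w^3 + w^2*(26*a - 70) + w*(4*a^2 - 15*a - 30) + 180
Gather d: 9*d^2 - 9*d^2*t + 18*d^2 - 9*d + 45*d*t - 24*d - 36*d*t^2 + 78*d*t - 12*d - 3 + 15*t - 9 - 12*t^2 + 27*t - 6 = d^2*(27 - 9*t) + d*(-36*t^2 + 123*t - 45) - 12*t^2 + 42*t - 18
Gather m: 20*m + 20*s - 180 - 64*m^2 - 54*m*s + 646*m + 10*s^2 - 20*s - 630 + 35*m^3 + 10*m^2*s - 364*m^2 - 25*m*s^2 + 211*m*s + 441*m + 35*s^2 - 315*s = 35*m^3 + m^2*(10*s - 428) + m*(-25*s^2 + 157*s + 1107) + 45*s^2 - 315*s - 810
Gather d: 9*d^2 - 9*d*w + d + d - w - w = 9*d^2 + d*(2 - 9*w) - 2*w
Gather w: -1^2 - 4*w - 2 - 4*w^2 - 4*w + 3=-4*w^2 - 8*w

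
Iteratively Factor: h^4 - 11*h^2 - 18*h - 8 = (h + 1)*(h^3 - h^2 - 10*h - 8) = (h - 4)*(h + 1)*(h^2 + 3*h + 2) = (h - 4)*(h + 1)*(h + 2)*(h + 1)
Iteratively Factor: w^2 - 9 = (w - 3)*(w + 3)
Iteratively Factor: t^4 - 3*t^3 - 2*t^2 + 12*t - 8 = (t - 1)*(t^3 - 2*t^2 - 4*t + 8) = (t - 1)*(t + 2)*(t^2 - 4*t + 4) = (t - 2)*(t - 1)*(t + 2)*(t - 2)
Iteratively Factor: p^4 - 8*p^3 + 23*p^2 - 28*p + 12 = (p - 3)*(p^3 - 5*p^2 + 8*p - 4) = (p - 3)*(p - 2)*(p^2 - 3*p + 2) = (p - 3)*(p - 2)*(p - 1)*(p - 2)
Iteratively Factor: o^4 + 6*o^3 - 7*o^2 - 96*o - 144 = (o + 3)*(o^3 + 3*o^2 - 16*o - 48) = (o - 4)*(o + 3)*(o^2 + 7*o + 12) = (o - 4)*(o + 3)^2*(o + 4)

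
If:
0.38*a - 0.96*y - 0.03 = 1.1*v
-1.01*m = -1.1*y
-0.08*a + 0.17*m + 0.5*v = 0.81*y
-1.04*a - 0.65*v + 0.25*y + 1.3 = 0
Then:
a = 1.10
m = 0.09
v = 0.28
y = 0.08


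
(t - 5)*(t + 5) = t^2 - 25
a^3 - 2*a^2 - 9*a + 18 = (a - 3)*(a - 2)*(a + 3)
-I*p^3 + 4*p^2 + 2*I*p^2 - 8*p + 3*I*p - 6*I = (p - 2)*(p + 3*I)*(-I*p + 1)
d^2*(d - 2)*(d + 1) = d^4 - d^3 - 2*d^2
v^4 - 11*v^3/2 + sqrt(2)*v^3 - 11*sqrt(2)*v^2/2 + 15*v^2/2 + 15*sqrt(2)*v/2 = v*(v - 3)*(v - 5/2)*(v + sqrt(2))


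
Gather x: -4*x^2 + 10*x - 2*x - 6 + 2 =-4*x^2 + 8*x - 4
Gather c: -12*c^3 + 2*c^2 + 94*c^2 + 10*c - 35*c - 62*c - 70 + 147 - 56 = -12*c^3 + 96*c^2 - 87*c + 21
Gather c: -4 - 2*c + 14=10 - 2*c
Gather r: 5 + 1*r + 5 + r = 2*r + 10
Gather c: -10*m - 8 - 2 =-10*m - 10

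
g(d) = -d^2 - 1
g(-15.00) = -226.00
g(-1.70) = -3.89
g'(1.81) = -3.62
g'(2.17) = -4.34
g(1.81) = -4.28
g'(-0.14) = 0.28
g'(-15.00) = 30.00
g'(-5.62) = 11.24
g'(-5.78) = 11.56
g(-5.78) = -34.41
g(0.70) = -1.49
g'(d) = -2*d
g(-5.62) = -32.58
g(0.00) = -1.00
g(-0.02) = -1.00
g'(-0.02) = 0.04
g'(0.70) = -1.40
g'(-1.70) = 3.40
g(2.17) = -5.71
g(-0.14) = -1.02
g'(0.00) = 0.00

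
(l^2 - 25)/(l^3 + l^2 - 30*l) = (l + 5)/(l*(l + 6))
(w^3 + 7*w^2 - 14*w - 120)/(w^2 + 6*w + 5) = (w^2 + 2*w - 24)/(w + 1)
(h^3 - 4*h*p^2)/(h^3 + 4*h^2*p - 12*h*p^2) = (h + 2*p)/(h + 6*p)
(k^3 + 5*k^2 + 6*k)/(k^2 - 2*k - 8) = k*(k + 3)/(k - 4)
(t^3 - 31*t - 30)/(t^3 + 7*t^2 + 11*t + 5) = (t - 6)/(t + 1)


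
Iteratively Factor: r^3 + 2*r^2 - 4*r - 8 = (r - 2)*(r^2 + 4*r + 4) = (r - 2)*(r + 2)*(r + 2)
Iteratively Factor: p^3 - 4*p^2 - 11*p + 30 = (p - 2)*(p^2 - 2*p - 15) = (p - 5)*(p - 2)*(p + 3)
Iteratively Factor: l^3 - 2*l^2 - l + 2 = (l - 2)*(l^2 - 1) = (l - 2)*(l + 1)*(l - 1)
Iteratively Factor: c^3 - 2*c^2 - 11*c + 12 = (c - 4)*(c^2 + 2*c - 3) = (c - 4)*(c + 3)*(c - 1)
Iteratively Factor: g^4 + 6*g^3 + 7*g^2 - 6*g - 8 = (g + 4)*(g^3 + 2*g^2 - g - 2) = (g + 1)*(g + 4)*(g^2 + g - 2) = (g - 1)*(g + 1)*(g + 4)*(g + 2)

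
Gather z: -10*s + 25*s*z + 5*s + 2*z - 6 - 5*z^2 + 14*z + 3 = -5*s - 5*z^2 + z*(25*s + 16) - 3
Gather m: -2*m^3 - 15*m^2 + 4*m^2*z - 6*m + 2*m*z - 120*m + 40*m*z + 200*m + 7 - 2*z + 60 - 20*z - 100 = -2*m^3 + m^2*(4*z - 15) + m*(42*z + 74) - 22*z - 33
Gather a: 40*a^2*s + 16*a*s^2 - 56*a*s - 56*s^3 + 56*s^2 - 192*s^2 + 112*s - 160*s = 40*a^2*s + a*(16*s^2 - 56*s) - 56*s^3 - 136*s^2 - 48*s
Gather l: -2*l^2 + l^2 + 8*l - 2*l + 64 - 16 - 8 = -l^2 + 6*l + 40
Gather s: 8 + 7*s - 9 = 7*s - 1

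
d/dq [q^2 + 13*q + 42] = 2*q + 13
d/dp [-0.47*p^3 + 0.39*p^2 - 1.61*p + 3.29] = -1.41*p^2 + 0.78*p - 1.61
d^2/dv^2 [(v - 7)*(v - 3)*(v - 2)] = 6*v - 24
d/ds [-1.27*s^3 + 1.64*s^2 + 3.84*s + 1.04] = -3.81*s^2 + 3.28*s + 3.84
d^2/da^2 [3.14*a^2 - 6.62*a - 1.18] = 6.28000000000000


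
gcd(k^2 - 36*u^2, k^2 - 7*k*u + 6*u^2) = -k + 6*u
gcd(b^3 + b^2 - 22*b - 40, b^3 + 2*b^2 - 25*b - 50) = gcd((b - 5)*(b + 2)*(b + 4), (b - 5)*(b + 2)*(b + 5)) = b^2 - 3*b - 10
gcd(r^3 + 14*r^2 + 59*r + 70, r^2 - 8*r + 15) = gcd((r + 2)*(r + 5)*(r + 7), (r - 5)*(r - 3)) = 1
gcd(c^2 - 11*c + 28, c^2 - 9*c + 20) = c - 4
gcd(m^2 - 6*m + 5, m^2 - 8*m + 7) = m - 1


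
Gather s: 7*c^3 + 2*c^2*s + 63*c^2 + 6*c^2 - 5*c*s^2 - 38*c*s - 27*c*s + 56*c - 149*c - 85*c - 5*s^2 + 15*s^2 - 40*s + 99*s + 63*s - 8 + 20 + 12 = 7*c^3 + 69*c^2 - 178*c + s^2*(10 - 5*c) + s*(2*c^2 - 65*c + 122) + 24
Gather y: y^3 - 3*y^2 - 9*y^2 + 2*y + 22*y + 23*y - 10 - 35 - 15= y^3 - 12*y^2 + 47*y - 60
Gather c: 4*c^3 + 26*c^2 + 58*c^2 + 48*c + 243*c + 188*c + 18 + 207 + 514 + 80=4*c^3 + 84*c^2 + 479*c + 819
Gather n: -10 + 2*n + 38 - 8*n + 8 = 36 - 6*n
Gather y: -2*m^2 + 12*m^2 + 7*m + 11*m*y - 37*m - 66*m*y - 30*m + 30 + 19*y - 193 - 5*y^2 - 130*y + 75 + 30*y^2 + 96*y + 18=10*m^2 - 60*m + 25*y^2 + y*(-55*m - 15) - 70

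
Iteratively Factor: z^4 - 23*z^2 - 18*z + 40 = (z - 5)*(z^3 + 5*z^2 + 2*z - 8) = (z - 5)*(z - 1)*(z^2 + 6*z + 8) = (z - 5)*(z - 1)*(z + 2)*(z + 4)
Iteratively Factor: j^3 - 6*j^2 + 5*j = (j)*(j^2 - 6*j + 5) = j*(j - 1)*(j - 5)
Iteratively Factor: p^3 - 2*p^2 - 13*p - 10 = (p + 1)*(p^2 - 3*p - 10) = (p - 5)*(p + 1)*(p + 2)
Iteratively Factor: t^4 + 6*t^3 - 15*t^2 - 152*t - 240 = (t + 4)*(t^3 + 2*t^2 - 23*t - 60) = (t - 5)*(t + 4)*(t^2 + 7*t + 12) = (t - 5)*(t + 3)*(t + 4)*(t + 4)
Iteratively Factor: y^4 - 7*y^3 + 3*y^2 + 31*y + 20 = (y - 4)*(y^3 - 3*y^2 - 9*y - 5) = (y - 4)*(y + 1)*(y^2 - 4*y - 5) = (y - 4)*(y + 1)^2*(y - 5)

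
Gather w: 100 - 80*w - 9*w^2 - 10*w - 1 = -9*w^2 - 90*w + 99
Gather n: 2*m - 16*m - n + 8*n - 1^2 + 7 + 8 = -14*m + 7*n + 14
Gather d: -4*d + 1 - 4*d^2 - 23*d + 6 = -4*d^2 - 27*d + 7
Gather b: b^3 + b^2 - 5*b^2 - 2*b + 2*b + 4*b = b^3 - 4*b^2 + 4*b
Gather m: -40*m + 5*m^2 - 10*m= 5*m^2 - 50*m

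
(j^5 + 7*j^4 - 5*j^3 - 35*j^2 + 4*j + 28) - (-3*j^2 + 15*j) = j^5 + 7*j^4 - 5*j^3 - 32*j^2 - 11*j + 28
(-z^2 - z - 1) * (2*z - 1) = -2*z^3 - z^2 - z + 1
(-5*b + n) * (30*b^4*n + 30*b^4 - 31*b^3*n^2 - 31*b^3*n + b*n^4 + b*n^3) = -150*b^5*n - 150*b^5 + 185*b^4*n^2 + 185*b^4*n - 31*b^3*n^3 - 31*b^3*n^2 - 5*b^2*n^4 - 5*b^2*n^3 + b*n^5 + b*n^4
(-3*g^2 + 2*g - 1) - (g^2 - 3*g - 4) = -4*g^2 + 5*g + 3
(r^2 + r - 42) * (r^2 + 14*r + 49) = r^4 + 15*r^3 + 21*r^2 - 539*r - 2058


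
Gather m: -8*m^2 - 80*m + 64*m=-8*m^2 - 16*m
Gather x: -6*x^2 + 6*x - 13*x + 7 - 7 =-6*x^2 - 7*x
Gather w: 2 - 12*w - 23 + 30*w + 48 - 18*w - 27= 0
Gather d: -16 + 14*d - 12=14*d - 28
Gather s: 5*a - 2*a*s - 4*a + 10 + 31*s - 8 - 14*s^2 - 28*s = a - 14*s^2 + s*(3 - 2*a) + 2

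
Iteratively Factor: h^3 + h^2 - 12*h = (h - 3)*(h^2 + 4*h) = h*(h - 3)*(h + 4)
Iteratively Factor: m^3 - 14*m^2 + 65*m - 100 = (m - 5)*(m^2 - 9*m + 20) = (m - 5)*(m - 4)*(m - 5)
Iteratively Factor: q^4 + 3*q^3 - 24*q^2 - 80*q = (q - 5)*(q^3 + 8*q^2 + 16*q) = q*(q - 5)*(q^2 + 8*q + 16) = q*(q - 5)*(q + 4)*(q + 4)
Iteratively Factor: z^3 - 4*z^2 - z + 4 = (z - 1)*(z^2 - 3*z - 4) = (z - 1)*(z + 1)*(z - 4)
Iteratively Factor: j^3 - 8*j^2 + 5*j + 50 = (j - 5)*(j^2 - 3*j - 10) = (j - 5)*(j + 2)*(j - 5)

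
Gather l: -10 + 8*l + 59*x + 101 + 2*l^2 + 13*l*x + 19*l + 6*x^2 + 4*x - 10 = 2*l^2 + l*(13*x + 27) + 6*x^2 + 63*x + 81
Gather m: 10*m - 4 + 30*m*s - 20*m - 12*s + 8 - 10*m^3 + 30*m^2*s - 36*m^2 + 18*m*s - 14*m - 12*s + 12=-10*m^3 + m^2*(30*s - 36) + m*(48*s - 24) - 24*s + 16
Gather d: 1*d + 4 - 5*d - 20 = -4*d - 16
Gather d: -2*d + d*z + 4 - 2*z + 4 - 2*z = d*(z - 2) - 4*z + 8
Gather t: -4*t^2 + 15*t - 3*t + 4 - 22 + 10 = -4*t^2 + 12*t - 8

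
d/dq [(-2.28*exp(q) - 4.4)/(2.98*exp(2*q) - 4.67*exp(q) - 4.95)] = (6.7944*exp(2*q) + 26.224*exp(q) - 9.262)*exp(q)/(8.8804*exp(4*q) - 27.8332*exp(3*q) - 7.6931*exp(2*q) + 46.233*exp(q) + 24.5025)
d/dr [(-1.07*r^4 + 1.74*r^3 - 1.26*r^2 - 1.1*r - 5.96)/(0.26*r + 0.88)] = (-0.8346*r^4 - 2.8616*r^3 + 4.266*r^2 - 2.2176*r + 0.5816)/(0.0676*r^2 + 0.4576*r + 0.7744)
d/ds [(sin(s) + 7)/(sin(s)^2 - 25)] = (-14*sin(s) + cos(s)^2 - 26)*cos(s)/(sin(s)^2 - 25)^2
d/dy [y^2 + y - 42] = 2*y + 1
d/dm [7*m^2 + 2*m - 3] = 14*m + 2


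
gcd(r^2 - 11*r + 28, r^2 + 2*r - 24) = r - 4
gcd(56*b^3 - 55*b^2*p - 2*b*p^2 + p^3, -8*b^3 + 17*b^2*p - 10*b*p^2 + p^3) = 8*b^2 - 9*b*p + p^2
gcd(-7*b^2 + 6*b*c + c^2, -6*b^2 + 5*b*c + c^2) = b - c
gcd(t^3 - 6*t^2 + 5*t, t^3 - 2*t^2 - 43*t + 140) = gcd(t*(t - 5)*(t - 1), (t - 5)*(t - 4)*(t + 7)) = t - 5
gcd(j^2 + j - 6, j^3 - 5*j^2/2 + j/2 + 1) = j - 2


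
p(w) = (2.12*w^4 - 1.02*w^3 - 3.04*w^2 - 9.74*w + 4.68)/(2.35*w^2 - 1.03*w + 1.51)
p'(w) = (1.03 - 4.7*w)*(2.12*w^4 - 1.02*w^3 - 3.04*w^2 - 9.74*w + 4.68)/(2.35*w^2 - 1.03*w + 1.51)^2 + (8.48*w^3 - 3.06*w^2 - 6.08*w - 9.74)/(2.35*w^2 - 1.03*w + 1.51)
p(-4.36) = 16.58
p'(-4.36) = -7.65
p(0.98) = -2.46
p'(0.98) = -0.67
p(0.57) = -1.08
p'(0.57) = -6.43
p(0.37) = 0.45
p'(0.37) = -8.48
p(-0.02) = 3.18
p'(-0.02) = -3.95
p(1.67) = -1.31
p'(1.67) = 3.16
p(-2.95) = 7.75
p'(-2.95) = -4.83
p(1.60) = -1.53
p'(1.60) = 2.95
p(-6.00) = 31.66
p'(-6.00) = -10.72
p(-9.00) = 72.09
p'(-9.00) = -16.21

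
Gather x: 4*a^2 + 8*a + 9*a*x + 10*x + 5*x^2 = 4*a^2 + 8*a + 5*x^2 + x*(9*a + 10)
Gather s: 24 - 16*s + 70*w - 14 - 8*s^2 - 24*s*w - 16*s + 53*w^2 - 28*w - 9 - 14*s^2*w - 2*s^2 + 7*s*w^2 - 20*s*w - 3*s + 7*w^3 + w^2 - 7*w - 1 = s^2*(-14*w - 10) + s*(7*w^2 - 44*w - 35) + 7*w^3 + 54*w^2 + 35*w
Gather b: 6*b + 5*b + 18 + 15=11*b + 33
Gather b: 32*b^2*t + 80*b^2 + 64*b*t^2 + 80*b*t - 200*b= b^2*(32*t + 80) + b*(64*t^2 + 80*t - 200)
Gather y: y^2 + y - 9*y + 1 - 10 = y^2 - 8*y - 9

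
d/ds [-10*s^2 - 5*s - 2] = -20*s - 5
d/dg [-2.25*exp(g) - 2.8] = -2.25*exp(g)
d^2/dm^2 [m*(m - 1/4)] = 2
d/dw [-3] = 0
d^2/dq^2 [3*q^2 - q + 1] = 6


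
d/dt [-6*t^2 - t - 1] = -12*t - 1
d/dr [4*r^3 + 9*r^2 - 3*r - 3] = 12*r^2 + 18*r - 3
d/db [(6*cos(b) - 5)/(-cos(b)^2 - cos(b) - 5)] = (6*sin(b)^2 + 10*cos(b) + 29)*sin(b)/(cos(b)^2 + cos(b) + 5)^2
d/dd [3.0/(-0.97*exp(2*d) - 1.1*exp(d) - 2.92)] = (5.82*exp(d) + 3.3)*exp(d)/(0.97*exp(2*d) + 1.1*exp(d) + 2.92)^2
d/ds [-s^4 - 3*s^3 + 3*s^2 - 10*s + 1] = -4*s^3 - 9*s^2 + 6*s - 10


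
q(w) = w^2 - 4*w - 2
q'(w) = 2*w - 4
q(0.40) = -3.44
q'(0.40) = -3.20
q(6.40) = 13.36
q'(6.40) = 8.80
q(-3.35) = 22.62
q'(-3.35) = -10.70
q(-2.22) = 11.81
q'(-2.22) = -8.44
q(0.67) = -4.23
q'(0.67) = -2.66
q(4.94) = 2.64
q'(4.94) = 5.88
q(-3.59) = 25.25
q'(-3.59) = -11.18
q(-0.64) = 0.97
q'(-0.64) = -5.28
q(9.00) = 43.00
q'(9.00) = 14.00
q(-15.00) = 283.00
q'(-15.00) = -34.00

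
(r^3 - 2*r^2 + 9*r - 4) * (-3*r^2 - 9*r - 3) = -3*r^5 - 3*r^4 - 12*r^3 - 63*r^2 + 9*r + 12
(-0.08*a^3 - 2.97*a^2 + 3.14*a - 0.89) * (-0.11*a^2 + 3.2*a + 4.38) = 0.0088*a^5 + 0.0707*a^4 - 10.1998*a^3 - 2.8627*a^2 + 10.9052*a - 3.8982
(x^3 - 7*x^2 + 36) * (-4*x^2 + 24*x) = -4*x^5 + 52*x^4 - 168*x^3 - 144*x^2 + 864*x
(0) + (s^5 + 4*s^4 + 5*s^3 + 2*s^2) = s^5 + 4*s^4 + 5*s^3 + 2*s^2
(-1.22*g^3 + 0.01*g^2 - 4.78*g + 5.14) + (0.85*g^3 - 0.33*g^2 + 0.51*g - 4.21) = -0.37*g^3 - 0.32*g^2 - 4.27*g + 0.93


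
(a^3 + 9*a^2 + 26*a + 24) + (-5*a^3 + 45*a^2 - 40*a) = -4*a^3 + 54*a^2 - 14*a + 24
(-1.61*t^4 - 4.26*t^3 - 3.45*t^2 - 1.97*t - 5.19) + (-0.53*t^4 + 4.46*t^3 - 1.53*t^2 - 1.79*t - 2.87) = -2.14*t^4 + 0.2*t^3 - 4.98*t^2 - 3.76*t - 8.06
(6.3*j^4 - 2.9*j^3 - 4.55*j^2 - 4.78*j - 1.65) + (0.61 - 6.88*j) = 6.3*j^4 - 2.9*j^3 - 4.55*j^2 - 11.66*j - 1.04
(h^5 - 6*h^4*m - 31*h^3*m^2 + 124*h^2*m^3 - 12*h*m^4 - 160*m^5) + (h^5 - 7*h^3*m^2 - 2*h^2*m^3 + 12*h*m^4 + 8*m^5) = 2*h^5 - 6*h^4*m - 38*h^3*m^2 + 122*h^2*m^3 - 152*m^5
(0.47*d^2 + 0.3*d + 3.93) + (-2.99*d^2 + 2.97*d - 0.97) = -2.52*d^2 + 3.27*d + 2.96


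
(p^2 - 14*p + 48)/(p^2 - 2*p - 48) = (p - 6)/(p + 6)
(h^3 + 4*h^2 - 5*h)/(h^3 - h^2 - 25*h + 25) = h/(h - 5)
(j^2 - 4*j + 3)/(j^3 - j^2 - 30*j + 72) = (j - 1)/(j^2 + 2*j - 24)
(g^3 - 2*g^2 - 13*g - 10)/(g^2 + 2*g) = g - 4 - 5/g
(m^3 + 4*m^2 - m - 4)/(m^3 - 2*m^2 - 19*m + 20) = (m + 1)/(m - 5)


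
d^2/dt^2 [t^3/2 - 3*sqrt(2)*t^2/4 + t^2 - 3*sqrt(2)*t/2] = 3*t - 3*sqrt(2)/2 + 2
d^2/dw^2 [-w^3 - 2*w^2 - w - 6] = -6*w - 4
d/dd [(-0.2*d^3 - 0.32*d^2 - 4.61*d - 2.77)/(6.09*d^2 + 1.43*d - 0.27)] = (-1.218*d^4 - 0.572*d^3 + 27.7793*d^2 + 33.9114*d + 5.2058)/(37.0881*d^4 + 17.4174*d^3 - 1.2437*d^2 - 0.7722*d + 0.0729)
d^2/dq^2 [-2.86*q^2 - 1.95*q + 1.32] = -5.72000000000000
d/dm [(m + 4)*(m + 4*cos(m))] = m - (m + 4)*(4*sin(m) - 1) + 4*cos(m)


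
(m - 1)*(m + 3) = m^2 + 2*m - 3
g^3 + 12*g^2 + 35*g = g*(g + 5)*(g + 7)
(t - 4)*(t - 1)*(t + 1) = t^3 - 4*t^2 - t + 4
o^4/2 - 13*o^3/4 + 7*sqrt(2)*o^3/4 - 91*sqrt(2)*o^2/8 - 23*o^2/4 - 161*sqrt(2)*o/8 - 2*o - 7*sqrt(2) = (o/2 + 1/2)*(o - 8)*(o + 1/2)*(o + 7*sqrt(2)/2)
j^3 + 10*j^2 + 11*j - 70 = (j - 2)*(j + 5)*(j + 7)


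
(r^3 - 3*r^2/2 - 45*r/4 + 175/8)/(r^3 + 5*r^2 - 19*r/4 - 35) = (r - 5/2)/(r + 4)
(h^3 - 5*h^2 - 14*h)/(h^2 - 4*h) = (h^2 - 5*h - 14)/(h - 4)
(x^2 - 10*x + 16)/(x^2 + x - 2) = (x^2 - 10*x + 16)/(x^2 + x - 2)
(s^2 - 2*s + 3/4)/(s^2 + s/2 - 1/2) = (s - 3/2)/(s + 1)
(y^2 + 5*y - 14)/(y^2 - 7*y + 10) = (y + 7)/(y - 5)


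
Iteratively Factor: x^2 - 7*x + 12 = (x - 3)*(x - 4)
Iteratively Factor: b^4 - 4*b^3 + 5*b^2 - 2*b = (b - 2)*(b^3 - 2*b^2 + b) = b*(b - 2)*(b^2 - 2*b + 1) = b*(b - 2)*(b - 1)*(b - 1)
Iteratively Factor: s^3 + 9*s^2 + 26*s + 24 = (s + 4)*(s^2 + 5*s + 6) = (s + 3)*(s + 4)*(s + 2)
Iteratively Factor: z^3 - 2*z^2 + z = (z)*(z^2 - 2*z + 1) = z*(z - 1)*(z - 1)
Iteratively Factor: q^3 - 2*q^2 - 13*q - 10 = (q + 2)*(q^2 - 4*q - 5) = (q + 1)*(q + 2)*(q - 5)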